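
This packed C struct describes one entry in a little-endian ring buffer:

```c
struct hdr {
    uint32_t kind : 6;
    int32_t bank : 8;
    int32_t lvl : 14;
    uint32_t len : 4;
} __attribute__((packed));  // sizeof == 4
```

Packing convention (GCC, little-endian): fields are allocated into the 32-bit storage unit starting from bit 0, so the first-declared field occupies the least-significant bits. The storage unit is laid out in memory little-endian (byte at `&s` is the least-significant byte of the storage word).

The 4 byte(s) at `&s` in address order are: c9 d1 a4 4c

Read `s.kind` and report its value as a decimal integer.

[0]=0xc9 [1]=0xd1 [2]=0xa4 [3]=0x4c (little-endian) → word 0x4ca4d1c9
kind [0+:6] = (word>>0) & 0x3f = 9  ←
bank [6+:8] = (word>>6) & 0xff = 71
lvl [14+:14] = (word>>14) & 0x3fff = 12947
len [28+:4] = (word>>28) & 0xf = 4

9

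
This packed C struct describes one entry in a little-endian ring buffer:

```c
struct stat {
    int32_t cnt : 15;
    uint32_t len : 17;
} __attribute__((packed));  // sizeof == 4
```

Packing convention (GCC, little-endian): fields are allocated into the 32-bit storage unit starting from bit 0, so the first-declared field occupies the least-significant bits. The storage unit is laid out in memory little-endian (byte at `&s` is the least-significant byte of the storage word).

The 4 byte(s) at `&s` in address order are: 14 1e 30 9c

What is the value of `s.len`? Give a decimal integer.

[0]=0x14 [1]=0x1e [2]=0x30 [3]=0x9c (little-endian) → word 0x9c301e14
cnt [0+:15] = (word>>0) & 0x7fff = 7700
len [15+:17] = (word>>15) & 0x1ffff = 79968  ←

79968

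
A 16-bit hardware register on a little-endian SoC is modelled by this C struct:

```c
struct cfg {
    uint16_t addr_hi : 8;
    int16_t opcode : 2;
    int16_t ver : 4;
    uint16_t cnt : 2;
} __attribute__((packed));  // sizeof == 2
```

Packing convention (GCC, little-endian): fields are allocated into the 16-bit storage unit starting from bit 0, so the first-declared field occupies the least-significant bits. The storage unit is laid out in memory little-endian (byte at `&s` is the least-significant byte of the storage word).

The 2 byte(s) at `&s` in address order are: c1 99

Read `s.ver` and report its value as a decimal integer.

[0]=0xc1 [1]=0x99 (little-endian) → word 0x99c1
addr_hi [0+:8] = (word>>0) & 0xff = 193
opcode [8+:2] = (word>>8) & 0x3 = 1
ver [10+:4] = (word>>10) & 0xf = 6  ←
cnt [14+:2] = (word>>14) & 0x3 = 2
ver signed 4b, MSB=0: value = 6

6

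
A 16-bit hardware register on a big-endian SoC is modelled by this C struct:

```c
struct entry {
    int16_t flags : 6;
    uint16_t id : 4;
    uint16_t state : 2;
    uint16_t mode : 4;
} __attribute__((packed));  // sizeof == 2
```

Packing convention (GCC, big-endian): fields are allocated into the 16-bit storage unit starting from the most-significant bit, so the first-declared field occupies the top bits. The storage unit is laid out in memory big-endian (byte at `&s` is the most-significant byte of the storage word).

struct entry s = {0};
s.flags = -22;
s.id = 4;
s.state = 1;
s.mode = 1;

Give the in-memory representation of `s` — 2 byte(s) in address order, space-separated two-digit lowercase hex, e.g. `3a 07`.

a9 11

flags (6b) val=-22 bits=0x2a at bit 10: 0xa800
id (4b) val=4 bits=0x4 at bit 6: 0xa900
state (2b) val=1 bits=0x1 at bit 4: 0xa910
mode (4b) val=1 bits=0x1 at bit 0: 0xa911
word = 0xa911 → big-endian bytes:
  [0]=0xa9  [1]=0x11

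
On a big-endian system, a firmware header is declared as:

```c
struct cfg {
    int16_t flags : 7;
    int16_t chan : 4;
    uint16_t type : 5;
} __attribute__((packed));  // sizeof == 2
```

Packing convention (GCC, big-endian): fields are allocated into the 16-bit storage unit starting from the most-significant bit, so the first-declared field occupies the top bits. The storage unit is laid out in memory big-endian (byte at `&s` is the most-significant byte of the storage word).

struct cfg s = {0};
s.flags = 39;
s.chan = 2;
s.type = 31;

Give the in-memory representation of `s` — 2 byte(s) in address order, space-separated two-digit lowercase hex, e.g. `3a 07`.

4e 5f

flags:7 = 39 → 0x27 << 9 → word 0x4e00
chan:4 = 2 → 0x2 << 5 → word 0x4e40
type:5 = 31 → 0x1f << 0 → word 0x4e5f
word = 0x4e5f → big-endian bytes:
  [0]=0x4e  [1]=0x5f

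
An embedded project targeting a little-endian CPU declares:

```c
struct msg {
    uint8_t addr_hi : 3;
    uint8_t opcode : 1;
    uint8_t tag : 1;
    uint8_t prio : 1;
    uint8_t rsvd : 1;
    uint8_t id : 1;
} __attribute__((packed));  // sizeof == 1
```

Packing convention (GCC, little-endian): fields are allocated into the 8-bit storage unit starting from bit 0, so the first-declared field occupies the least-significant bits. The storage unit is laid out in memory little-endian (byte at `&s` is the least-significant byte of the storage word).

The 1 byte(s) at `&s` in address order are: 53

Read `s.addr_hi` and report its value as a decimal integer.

[0]=0x53 (little-endian) → word 0x53
addr_hi:3 @ bit 0 → (0x53>>0)&0x7 = 0x3  ←
opcode:1 @ bit 3 → (0x53>>3)&0x1 = 0x0
tag:1 @ bit 4 → (0x53>>4)&0x1 = 0x1
prio:1 @ bit 5 → (0x53>>5)&0x1 = 0x0
rsvd:1 @ bit 6 → (0x53>>6)&0x1 = 0x1
id:1 @ bit 7 → (0x53>>7)&0x1 = 0x0

3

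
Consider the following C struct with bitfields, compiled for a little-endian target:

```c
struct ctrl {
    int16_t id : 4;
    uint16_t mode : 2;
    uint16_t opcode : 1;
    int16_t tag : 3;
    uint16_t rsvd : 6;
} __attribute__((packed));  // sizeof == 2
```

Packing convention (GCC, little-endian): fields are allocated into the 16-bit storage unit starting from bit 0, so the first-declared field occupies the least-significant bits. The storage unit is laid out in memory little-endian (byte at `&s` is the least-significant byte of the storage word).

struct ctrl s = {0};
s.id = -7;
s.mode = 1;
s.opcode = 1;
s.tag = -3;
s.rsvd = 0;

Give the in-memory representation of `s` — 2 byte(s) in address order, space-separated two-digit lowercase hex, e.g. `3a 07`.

[0+:4] id=-7 & 0xf = 0x9; word=0x0009
[4+:2] mode=1 & 0x3 = 0x1; word=0x0019
[6+:1] opcode=1 & 0x1 = 0x1; word=0x0059
[7+:3] tag=-3 & 0x7 = 0x5; word=0x02d9
[10+:6] rsvd=0 & 0x3f = 0x0; word=0x02d9
word = 0x02d9 → little-endian bytes:
  [0]=0xd9  [1]=0x02

d9 02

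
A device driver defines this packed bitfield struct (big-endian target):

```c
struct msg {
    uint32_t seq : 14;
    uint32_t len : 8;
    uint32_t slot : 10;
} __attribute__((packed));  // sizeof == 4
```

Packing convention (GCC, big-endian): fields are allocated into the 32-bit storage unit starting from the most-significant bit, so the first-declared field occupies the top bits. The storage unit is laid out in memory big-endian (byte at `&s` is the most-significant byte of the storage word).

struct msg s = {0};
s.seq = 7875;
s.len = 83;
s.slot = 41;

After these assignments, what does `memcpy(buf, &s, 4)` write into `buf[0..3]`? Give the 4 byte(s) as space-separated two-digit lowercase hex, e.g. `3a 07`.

[18+:14] seq=7875 & 0x3fff = 0x1ec3; word=0x7b0c0000
[10+:8] len=83 & 0xff = 0x53; word=0x7b0d4c00
[0+:10] slot=41 & 0x3ff = 0x29; word=0x7b0d4c29
word = 0x7b0d4c29 → big-endian bytes:
  [0]=0x7b  [1]=0x0d  [2]=0x4c  [3]=0x29

7b 0d 4c 29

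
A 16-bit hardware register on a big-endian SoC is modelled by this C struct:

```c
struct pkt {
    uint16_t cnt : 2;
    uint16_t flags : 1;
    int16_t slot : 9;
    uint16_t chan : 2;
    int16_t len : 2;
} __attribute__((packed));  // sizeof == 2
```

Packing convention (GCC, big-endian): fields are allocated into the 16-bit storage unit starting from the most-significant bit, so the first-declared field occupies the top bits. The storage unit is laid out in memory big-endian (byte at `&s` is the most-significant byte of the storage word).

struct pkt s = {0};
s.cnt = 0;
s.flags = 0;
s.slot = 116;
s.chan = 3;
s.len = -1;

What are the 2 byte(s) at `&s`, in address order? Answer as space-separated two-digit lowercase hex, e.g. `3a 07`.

07 4f

[14+:2] cnt=0 & 0x3 = 0x0; word=0x0000
[13+:1] flags=0 & 0x1 = 0x0; word=0x0000
[4+:9] slot=116 & 0x1ff = 0x74; word=0x0740
[2+:2] chan=3 & 0x3 = 0x3; word=0x074c
[0+:2] len=-1 & 0x3 = 0x3; word=0x074f
word = 0x074f → big-endian bytes:
  [0]=0x07  [1]=0x4f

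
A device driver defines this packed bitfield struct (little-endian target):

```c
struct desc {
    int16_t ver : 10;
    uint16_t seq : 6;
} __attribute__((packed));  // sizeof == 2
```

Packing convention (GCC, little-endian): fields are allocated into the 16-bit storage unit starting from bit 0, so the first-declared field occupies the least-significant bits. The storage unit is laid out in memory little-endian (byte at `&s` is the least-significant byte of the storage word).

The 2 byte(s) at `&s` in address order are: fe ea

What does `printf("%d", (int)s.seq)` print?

58

[0]=0xfe [1]=0xea (little-endian) → word 0xeafe
ver:10 @ bit 0 → (0xeafe>>0)&0x3ff = 0x2fe
seq:6 @ bit 10 → (0xeafe>>10)&0x3f = 0x3a  ←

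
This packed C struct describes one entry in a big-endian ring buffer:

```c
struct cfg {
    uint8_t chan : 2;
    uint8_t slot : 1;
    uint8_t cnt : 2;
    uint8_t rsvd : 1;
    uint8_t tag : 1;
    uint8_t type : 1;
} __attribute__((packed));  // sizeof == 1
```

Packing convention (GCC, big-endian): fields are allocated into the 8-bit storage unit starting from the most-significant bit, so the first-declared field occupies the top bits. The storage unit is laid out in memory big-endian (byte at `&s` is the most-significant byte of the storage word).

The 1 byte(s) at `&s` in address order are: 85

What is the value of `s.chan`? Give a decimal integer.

2

[0]=0x85 (big-endian) → word 0x85
chan:2 @ bit 6 → (0x85>>6)&0x3 = 0x2  ←
slot:1 @ bit 5 → (0x85>>5)&0x1 = 0x0
cnt:2 @ bit 3 → (0x85>>3)&0x3 = 0x0
rsvd:1 @ bit 2 → (0x85>>2)&0x1 = 0x1
tag:1 @ bit 1 → (0x85>>1)&0x1 = 0x0
type:1 @ bit 0 → (0x85>>0)&0x1 = 0x1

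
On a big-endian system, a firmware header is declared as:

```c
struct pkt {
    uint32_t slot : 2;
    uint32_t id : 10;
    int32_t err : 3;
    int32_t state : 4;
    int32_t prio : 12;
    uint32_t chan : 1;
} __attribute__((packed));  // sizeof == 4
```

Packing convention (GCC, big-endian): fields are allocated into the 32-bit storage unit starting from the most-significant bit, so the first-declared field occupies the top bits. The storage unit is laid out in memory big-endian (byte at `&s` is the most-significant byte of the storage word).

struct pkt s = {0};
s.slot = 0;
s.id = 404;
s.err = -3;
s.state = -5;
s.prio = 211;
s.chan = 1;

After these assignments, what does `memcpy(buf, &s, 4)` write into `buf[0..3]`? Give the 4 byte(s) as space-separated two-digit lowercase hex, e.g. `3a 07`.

19 4b 61 a7

[30+:2] slot=0 & 0x3 = 0x0; word=0x00000000
[20+:10] id=404 & 0x3ff = 0x194; word=0x19400000
[17+:3] err=-3 & 0x7 = 0x5; word=0x194a0000
[13+:4] state=-5 & 0xf = 0xb; word=0x194b6000
[1+:12] prio=211 & 0xfff = 0xd3; word=0x194b61a6
[0+:1] chan=1 & 0x1 = 0x1; word=0x194b61a7
word = 0x194b61a7 → big-endian bytes:
  [0]=0x19  [1]=0x4b  [2]=0x61  [3]=0xa7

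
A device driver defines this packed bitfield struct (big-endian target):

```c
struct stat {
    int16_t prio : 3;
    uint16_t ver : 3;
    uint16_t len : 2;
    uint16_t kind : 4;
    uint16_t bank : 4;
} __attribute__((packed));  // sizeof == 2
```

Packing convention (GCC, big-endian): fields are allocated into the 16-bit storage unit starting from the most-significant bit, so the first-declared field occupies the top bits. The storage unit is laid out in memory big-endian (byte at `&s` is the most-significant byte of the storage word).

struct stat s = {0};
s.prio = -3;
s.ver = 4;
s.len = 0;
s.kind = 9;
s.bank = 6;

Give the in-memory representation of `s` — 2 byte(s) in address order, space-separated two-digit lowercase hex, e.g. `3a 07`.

b0 96

prio (3b) val=-3 bits=0x5 at bit 13: 0xa000
ver (3b) val=4 bits=0x4 at bit 10: 0xb000
len (2b) val=0 bits=0x0 at bit 8: 0xb000
kind (4b) val=9 bits=0x9 at bit 4: 0xb090
bank (4b) val=6 bits=0x6 at bit 0: 0xb096
word = 0xb096 → big-endian bytes:
  [0]=0xb0  [1]=0x96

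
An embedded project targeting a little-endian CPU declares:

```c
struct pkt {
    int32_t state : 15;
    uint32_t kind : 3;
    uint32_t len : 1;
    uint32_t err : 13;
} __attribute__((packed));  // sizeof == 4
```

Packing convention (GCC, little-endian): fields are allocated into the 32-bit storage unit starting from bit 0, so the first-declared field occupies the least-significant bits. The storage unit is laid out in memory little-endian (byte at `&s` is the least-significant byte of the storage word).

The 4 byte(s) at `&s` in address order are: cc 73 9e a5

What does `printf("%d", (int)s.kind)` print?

[0]=0xcc [1]=0x73 [2]=0x9e [3]=0xa5 (little-endian) → word 0xa59e73cc
state [0+:15] = (word>>0) & 0x7fff = 29644
kind [15+:3] = (word>>15) & 0x7 = 4  ←
len [18+:1] = (word>>18) & 0x1 = 1
err [19+:13] = (word>>19) & 0x1fff = 5299

4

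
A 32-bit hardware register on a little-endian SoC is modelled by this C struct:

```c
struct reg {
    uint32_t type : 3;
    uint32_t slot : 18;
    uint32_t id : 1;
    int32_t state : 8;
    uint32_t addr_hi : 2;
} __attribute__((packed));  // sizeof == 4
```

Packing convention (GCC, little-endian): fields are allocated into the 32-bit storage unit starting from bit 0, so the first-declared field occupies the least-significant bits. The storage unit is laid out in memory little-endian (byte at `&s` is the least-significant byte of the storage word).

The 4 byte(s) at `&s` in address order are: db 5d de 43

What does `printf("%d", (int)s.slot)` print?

248763

[0]=0xdb [1]=0x5d [2]=0xde [3]=0x43 (little-endian) → word 0x43de5ddb
type [0+:3] = (word>>0) & 0x7 = 3
slot [3+:18] = (word>>3) & 0x3ffff = 248763  ←
id [21+:1] = (word>>21) & 0x1 = 0
state [22+:8] = (word>>22) & 0xff = 15
addr_hi [30+:2] = (word>>30) & 0x3 = 1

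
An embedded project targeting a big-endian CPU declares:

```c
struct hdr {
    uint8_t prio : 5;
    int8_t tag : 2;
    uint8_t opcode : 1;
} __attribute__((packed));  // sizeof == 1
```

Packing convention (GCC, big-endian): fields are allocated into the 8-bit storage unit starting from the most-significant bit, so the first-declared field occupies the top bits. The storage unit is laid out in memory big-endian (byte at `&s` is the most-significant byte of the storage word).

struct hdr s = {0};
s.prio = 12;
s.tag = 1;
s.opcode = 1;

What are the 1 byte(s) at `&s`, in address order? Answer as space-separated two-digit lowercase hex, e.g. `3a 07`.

prio:5 = 12 → 0xc << 3 → word 0x60
tag:2 = 1 → 0x1 << 1 → word 0x62
opcode:1 = 1 → 0x1 << 0 → word 0x63
word = 0x63 → big-endian bytes:
  [0]=0x63

63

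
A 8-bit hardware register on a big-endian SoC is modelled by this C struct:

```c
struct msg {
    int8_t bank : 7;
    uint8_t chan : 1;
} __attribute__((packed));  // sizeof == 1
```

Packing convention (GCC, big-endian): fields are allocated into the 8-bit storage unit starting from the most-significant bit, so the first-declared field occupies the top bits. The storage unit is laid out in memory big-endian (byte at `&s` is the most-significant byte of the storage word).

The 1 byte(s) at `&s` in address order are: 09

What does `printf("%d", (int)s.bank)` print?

4

[0]=0x09 (big-endian) → word 0x09
bank:7 @ bit 1 → (0x09>>1)&0x7f = 0x4  ←
chan:1 @ bit 0 → (0x09>>0)&0x1 = 0x1
bank signed 7b, MSB=0: value = 4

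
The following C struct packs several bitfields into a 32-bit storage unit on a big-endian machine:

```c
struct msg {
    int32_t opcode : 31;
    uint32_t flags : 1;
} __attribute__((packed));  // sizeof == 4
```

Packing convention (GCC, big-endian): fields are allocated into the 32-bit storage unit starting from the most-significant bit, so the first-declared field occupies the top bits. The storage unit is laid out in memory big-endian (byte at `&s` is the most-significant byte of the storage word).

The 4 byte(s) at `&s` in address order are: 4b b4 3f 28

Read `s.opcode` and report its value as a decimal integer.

[0]=0x4b [1]=0xb4 [2]=0x3f [3]=0x28 (big-endian) → word 0x4bb43f28
opcode:31 @ bit 1 → (0x4bb43f28>>1)&0x7fffffff = 0x25da1f94  ←
flags:1 @ bit 0 → (0x4bb43f28>>0)&0x1 = 0x0
opcode signed 31b, MSB=0: value = 635051924

635051924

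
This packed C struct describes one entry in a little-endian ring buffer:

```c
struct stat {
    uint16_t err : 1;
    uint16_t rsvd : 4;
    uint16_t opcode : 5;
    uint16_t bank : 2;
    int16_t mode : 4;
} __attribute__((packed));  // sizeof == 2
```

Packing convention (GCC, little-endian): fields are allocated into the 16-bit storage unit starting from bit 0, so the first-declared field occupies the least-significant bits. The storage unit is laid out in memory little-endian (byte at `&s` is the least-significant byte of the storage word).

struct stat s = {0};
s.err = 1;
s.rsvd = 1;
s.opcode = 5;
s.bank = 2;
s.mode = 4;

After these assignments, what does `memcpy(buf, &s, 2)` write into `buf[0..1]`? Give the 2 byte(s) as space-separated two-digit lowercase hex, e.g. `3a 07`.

a3 48

err:1 = 1 → 0x1 << 0 → word 0x0001
rsvd:4 = 1 → 0x1 << 1 → word 0x0003
opcode:5 = 5 → 0x5 << 5 → word 0x00a3
bank:2 = 2 → 0x2 << 10 → word 0x08a3
mode:4 = 4 → 0x4 << 12 → word 0x48a3
word = 0x48a3 → little-endian bytes:
  [0]=0xa3  [1]=0x48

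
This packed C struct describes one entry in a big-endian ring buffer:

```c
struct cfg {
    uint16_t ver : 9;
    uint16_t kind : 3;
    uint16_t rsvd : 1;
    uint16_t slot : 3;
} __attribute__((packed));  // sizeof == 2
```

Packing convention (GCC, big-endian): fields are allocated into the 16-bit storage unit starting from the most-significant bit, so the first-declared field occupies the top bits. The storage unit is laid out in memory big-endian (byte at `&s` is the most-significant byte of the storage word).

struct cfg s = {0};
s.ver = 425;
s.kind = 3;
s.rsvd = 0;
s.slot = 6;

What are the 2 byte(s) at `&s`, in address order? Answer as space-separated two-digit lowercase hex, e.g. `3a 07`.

d4 b6

[7+:9] ver=425 & 0x1ff = 0x1a9; word=0xd480
[4+:3] kind=3 & 0x7 = 0x3; word=0xd4b0
[3+:1] rsvd=0 & 0x1 = 0x0; word=0xd4b0
[0+:3] slot=6 & 0x7 = 0x6; word=0xd4b6
word = 0xd4b6 → big-endian bytes:
  [0]=0xd4  [1]=0xb6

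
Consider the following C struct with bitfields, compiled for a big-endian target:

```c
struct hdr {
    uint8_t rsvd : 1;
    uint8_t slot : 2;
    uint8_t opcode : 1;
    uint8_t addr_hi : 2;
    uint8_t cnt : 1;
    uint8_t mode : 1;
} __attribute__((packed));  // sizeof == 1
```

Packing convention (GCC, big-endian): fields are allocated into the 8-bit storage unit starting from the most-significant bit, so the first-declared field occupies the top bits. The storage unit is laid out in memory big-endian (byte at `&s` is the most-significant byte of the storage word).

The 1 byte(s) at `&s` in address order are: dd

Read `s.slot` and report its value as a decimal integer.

2

[0]=0xdd (big-endian) → word 0xdd
rsvd:1 @ bit 7 → (0xdd>>7)&0x1 = 0x1
slot:2 @ bit 5 → (0xdd>>5)&0x3 = 0x2  ←
opcode:1 @ bit 4 → (0xdd>>4)&0x1 = 0x1
addr_hi:2 @ bit 2 → (0xdd>>2)&0x3 = 0x3
cnt:1 @ bit 1 → (0xdd>>1)&0x1 = 0x0
mode:1 @ bit 0 → (0xdd>>0)&0x1 = 0x1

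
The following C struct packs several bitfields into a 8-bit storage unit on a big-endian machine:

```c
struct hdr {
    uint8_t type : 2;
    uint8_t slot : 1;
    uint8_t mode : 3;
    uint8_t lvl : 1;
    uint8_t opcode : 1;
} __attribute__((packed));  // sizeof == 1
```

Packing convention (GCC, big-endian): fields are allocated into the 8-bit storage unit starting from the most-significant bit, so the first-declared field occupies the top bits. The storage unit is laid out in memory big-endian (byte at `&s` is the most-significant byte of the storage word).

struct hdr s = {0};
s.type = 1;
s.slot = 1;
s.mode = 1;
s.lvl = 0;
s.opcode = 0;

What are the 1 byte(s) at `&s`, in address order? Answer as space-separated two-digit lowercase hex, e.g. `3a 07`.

type (2b) val=1 bits=0x1 at bit 6: 0x40
slot (1b) val=1 bits=0x1 at bit 5: 0x60
mode (3b) val=1 bits=0x1 at bit 2: 0x64
lvl (1b) val=0 bits=0x0 at bit 1: 0x64
opcode (1b) val=0 bits=0x0 at bit 0: 0x64
word = 0x64 → big-endian bytes:
  [0]=0x64

64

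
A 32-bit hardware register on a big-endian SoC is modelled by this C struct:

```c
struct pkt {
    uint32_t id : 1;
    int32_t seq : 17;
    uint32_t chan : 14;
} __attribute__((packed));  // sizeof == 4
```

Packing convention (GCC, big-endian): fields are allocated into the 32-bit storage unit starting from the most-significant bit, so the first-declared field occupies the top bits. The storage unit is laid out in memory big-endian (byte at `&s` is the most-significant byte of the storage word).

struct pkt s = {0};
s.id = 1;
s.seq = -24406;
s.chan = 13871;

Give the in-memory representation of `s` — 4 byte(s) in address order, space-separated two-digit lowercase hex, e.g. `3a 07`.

[31+:1] id=1 & 0x1 = 0x1; word=0x80000000
[14+:17] seq=-24406 & 0x1ffff = 0x1a0aa; word=0xe82a8000
[0+:14] chan=13871 & 0x3fff = 0x362f; word=0xe82ab62f
word = 0xe82ab62f → big-endian bytes:
  [0]=0xe8  [1]=0x2a  [2]=0xb6  [3]=0x2f

e8 2a b6 2f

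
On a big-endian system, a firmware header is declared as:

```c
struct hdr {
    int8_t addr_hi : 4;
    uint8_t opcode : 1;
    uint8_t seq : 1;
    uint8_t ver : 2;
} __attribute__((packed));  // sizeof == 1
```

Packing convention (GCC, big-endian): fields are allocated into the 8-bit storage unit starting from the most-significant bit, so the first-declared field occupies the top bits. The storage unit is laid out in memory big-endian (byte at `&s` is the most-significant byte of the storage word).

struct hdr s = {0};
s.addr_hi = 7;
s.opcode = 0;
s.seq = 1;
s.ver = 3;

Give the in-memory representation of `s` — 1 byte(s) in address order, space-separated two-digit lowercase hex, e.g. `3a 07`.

77

addr_hi:4 = 7 → 0x7 << 4 → word 0x70
opcode:1 = 0 → 0x0 << 3 → word 0x70
seq:1 = 1 → 0x1 << 2 → word 0x74
ver:2 = 3 → 0x3 << 0 → word 0x77
word = 0x77 → big-endian bytes:
  [0]=0x77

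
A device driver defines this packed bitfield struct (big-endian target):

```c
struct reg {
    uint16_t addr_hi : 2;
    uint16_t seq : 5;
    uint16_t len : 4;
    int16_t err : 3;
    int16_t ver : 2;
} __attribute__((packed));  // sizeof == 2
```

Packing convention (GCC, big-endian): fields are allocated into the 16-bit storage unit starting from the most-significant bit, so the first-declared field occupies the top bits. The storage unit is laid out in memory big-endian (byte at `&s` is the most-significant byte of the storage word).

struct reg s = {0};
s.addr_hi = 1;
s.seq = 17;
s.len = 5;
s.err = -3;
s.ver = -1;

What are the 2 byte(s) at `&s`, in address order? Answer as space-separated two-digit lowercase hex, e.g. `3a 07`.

[14+:2] addr_hi=1 & 0x3 = 0x1; word=0x4000
[9+:5] seq=17 & 0x1f = 0x11; word=0x6200
[5+:4] len=5 & 0xf = 0x5; word=0x62a0
[2+:3] err=-3 & 0x7 = 0x5; word=0x62b4
[0+:2] ver=-1 & 0x3 = 0x3; word=0x62b7
word = 0x62b7 → big-endian bytes:
  [0]=0x62  [1]=0xb7

62 b7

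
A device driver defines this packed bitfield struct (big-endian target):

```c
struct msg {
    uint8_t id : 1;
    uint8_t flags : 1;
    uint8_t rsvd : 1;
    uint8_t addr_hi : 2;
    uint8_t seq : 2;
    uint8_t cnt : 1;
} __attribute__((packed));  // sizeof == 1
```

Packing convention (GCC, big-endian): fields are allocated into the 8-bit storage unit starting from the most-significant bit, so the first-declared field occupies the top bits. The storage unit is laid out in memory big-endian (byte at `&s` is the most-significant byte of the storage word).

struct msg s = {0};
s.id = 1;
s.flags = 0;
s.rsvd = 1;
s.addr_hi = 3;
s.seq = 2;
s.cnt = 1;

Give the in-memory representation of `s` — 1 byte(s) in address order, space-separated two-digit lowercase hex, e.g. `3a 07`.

bd

id (1b) val=1 bits=0x1 at bit 7: 0x80
flags (1b) val=0 bits=0x0 at bit 6: 0x80
rsvd (1b) val=1 bits=0x1 at bit 5: 0xa0
addr_hi (2b) val=3 bits=0x3 at bit 3: 0xb8
seq (2b) val=2 bits=0x2 at bit 1: 0xbc
cnt (1b) val=1 bits=0x1 at bit 0: 0xbd
word = 0xbd → big-endian bytes:
  [0]=0xbd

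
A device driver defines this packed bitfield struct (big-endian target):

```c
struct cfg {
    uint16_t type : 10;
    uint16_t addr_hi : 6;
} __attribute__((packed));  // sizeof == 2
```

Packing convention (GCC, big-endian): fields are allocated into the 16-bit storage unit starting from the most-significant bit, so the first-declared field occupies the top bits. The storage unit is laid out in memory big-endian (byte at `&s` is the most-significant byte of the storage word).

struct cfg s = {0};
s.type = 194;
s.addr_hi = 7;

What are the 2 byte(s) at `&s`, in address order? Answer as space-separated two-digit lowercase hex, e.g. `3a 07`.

30 87

type (10b) val=194 bits=0xc2 at bit 6: 0x3080
addr_hi (6b) val=7 bits=0x7 at bit 0: 0x3087
word = 0x3087 → big-endian bytes:
  [0]=0x30  [1]=0x87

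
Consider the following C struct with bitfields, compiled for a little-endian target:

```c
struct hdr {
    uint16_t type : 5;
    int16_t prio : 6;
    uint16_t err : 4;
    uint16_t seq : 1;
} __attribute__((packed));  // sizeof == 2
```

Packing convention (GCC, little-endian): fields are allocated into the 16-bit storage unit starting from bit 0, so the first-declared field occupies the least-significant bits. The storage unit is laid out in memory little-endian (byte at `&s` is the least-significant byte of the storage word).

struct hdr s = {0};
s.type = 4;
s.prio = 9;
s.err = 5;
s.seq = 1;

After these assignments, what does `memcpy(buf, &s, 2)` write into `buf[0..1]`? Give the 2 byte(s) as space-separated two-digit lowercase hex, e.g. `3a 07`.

type:5 = 4 → 0x4 << 0 → word 0x0004
prio:6 = 9 → 0x9 << 5 → word 0x0124
err:4 = 5 → 0x5 << 11 → word 0x2924
seq:1 = 1 → 0x1 << 15 → word 0xa924
word = 0xa924 → little-endian bytes:
  [0]=0x24  [1]=0xa9

24 a9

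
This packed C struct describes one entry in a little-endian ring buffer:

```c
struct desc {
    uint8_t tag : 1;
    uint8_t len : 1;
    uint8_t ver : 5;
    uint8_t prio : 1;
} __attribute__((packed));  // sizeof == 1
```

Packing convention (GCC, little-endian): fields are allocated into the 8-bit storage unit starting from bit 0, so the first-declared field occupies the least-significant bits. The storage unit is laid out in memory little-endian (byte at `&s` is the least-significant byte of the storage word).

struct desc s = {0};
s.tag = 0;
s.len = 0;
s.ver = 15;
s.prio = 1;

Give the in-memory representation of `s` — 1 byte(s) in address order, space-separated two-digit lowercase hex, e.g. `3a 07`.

[0+:1] tag=0 & 0x1 = 0x0; word=0x00
[1+:1] len=0 & 0x1 = 0x0; word=0x00
[2+:5] ver=15 & 0x1f = 0xf; word=0x3c
[7+:1] prio=1 & 0x1 = 0x1; word=0xbc
word = 0xbc → little-endian bytes:
  [0]=0xbc

bc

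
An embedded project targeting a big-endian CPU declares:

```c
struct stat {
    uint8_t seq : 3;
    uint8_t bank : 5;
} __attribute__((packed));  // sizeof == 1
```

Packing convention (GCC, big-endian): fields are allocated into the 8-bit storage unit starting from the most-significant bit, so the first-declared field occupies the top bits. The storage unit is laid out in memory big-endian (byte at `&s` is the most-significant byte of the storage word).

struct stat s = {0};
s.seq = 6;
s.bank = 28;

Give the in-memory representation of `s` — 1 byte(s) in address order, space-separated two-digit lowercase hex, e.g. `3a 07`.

dc

seq:3 = 6 → 0x6 << 5 → word 0xc0
bank:5 = 28 → 0x1c << 0 → word 0xdc
word = 0xdc → big-endian bytes:
  [0]=0xdc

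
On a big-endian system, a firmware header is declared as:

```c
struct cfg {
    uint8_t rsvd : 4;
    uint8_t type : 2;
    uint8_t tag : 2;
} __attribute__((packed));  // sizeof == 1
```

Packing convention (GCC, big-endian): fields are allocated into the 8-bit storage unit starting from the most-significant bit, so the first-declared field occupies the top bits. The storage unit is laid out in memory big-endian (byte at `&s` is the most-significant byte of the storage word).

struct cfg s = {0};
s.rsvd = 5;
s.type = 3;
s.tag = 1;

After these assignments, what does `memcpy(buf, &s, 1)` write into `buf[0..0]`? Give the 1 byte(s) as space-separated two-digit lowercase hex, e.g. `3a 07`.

5d

rsvd:4 = 5 → 0x5 << 4 → word 0x50
type:2 = 3 → 0x3 << 2 → word 0x5c
tag:2 = 1 → 0x1 << 0 → word 0x5d
word = 0x5d → big-endian bytes:
  [0]=0x5d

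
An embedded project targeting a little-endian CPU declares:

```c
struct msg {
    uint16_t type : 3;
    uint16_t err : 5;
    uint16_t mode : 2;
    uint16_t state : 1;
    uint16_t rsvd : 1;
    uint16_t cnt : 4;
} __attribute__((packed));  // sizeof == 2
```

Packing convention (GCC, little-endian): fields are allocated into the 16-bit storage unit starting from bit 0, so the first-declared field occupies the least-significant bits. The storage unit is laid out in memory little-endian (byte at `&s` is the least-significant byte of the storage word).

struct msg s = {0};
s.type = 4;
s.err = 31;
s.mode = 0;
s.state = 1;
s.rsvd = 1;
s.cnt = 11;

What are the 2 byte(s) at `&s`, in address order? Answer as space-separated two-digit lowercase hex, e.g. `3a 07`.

[0+:3] type=4 & 0x7 = 0x4; word=0x0004
[3+:5] err=31 & 0x1f = 0x1f; word=0x00fc
[8+:2] mode=0 & 0x3 = 0x0; word=0x00fc
[10+:1] state=1 & 0x1 = 0x1; word=0x04fc
[11+:1] rsvd=1 & 0x1 = 0x1; word=0x0cfc
[12+:4] cnt=11 & 0xf = 0xb; word=0xbcfc
word = 0xbcfc → little-endian bytes:
  [0]=0xfc  [1]=0xbc

fc bc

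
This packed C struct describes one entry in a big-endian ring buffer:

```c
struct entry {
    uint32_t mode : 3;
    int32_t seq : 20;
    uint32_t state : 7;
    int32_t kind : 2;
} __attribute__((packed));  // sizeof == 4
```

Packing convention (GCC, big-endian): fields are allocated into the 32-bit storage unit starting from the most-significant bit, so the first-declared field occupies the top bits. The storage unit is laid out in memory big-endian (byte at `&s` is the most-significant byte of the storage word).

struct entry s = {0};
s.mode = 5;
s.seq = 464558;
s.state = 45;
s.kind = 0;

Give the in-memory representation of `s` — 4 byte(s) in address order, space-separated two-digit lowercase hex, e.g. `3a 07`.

[29+:3] mode=5 & 0x7 = 0x5; word=0xa0000000
[9+:20] seq=464558 & 0xfffff = 0x716ae; word=0xae2d5c00
[2+:7] state=45 & 0x7f = 0x2d; word=0xae2d5cb4
[0+:2] kind=0 & 0x3 = 0x0; word=0xae2d5cb4
word = 0xae2d5cb4 → big-endian bytes:
  [0]=0xae  [1]=0x2d  [2]=0x5c  [3]=0xb4

ae 2d 5c b4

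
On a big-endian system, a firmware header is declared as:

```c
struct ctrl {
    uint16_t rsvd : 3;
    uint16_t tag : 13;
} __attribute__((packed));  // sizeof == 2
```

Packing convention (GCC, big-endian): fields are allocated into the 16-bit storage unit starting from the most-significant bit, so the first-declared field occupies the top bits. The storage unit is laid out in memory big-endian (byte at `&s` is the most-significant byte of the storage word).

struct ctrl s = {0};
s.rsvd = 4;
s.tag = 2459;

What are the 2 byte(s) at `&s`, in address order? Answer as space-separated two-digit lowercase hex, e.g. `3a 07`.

89 9b

rsvd:3 = 4 → 0x4 << 13 → word 0x8000
tag:13 = 2459 → 0x99b << 0 → word 0x899b
word = 0x899b → big-endian bytes:
  [0]=0x89  [1]=0x9b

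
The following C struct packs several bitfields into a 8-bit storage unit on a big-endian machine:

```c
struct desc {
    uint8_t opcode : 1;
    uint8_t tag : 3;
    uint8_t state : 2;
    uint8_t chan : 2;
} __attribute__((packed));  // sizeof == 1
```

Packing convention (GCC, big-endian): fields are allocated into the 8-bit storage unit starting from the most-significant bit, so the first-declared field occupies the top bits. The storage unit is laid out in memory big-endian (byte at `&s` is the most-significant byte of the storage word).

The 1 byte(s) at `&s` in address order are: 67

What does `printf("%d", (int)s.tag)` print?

6

[0]=0x67 (big-endian) → word 0x67
opcode:1 @ bit 7 → (0x67>>7)&0x1 = 0x0
tag:3 @ bit 4 → (0x67>>4)&0x7 = 0x6  ←
state:2 @ bit 2 → (0x67>>2)&0x3 = 0x1
chan:2 @ bit 0 → (0x67>>0)&0x3 = 0x3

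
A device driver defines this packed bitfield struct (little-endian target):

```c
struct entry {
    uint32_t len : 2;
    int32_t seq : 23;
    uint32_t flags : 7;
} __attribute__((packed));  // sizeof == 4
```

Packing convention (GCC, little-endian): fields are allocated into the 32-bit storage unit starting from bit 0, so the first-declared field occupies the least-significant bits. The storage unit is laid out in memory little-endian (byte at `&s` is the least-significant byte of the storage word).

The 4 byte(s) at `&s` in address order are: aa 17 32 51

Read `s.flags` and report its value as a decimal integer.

40

[0]=0xaa [1]=0x17 [2]=0x32 [3]=0x51 (little-endian) → word 0x513217aa
len:2 @ bit 0 → (0x513217aa>>0)&0x3 = 0x2
seq:23 @ bit 2 → (0x513217aa>>2)&0x7fffff = 0x4c85ea
flags:7 @ bit 25 → (0x513217aa>>25)&0x7f = 0x28  ←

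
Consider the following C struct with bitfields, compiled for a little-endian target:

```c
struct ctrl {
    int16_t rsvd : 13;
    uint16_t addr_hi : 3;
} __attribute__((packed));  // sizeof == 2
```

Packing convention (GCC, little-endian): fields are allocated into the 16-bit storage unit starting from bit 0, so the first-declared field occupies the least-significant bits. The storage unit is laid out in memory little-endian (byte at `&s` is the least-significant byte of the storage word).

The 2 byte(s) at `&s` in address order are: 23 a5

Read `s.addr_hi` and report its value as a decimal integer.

[0]=0x23 [1]=0xa5 (little-endian) → word 0xa523
rsvd:13 @ bit 0 → (0xa523>>0)&0x1fff = 0x523
addr_hi:3 @ bit 13 → (0xa523>>13)&0x7 = 0x5  ←

5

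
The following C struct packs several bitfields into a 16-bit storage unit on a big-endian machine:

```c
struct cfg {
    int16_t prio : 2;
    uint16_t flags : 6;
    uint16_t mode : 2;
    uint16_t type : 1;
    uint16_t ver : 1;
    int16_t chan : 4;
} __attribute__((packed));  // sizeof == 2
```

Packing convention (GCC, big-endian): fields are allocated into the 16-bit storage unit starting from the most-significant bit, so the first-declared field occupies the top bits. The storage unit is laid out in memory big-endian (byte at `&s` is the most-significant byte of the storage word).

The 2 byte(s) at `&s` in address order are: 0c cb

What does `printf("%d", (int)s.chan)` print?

-5

[0]=0x0c [1]=0xcb (big-endian) → word 0x0ccb
prio:2 @ bit 14 → (0x0ccb>>14)&0x3 = 0x0
flags:6 @ bit 8 → (0x0ccb>>8)&0x3f = 0xc
mode:2 @ bit 6 → (0x0ccb>>6)&0x3 = 0x3
type:1 @ bit 5 → (0x0ccb>>5)&0x1 = 0x0
ver:1 @ bit 4 → (0x0ccb>>4)&0x1 = 0x0
chan:4 @ bit 0 → (0x0ccb>>0)&0xf = 0xb  ←
chan signed 4b, MSB=1: 11 - 16 = -5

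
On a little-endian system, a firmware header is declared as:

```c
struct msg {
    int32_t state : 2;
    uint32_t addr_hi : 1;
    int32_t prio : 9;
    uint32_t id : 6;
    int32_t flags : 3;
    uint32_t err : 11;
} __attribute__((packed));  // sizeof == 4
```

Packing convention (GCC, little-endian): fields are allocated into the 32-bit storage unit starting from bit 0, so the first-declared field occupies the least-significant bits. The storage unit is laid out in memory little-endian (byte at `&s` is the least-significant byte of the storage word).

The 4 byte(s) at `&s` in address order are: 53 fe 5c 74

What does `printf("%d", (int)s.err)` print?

[0]=0x53 [1]=0xfe [2]=0x5c [3]=0x74 (little-endian) → word 0x745cfe53
state:2 @ bit 0 → (0x745cfe53>>0)&0x3 = 0x3
addr_hi:1 @ bit 2 → (0x745cfe53>>2)&0x1 = 0x0
prio:9 @ bit 3 → (0x745cfe53>>3)&0x1ff = 0x1ca
id:6 @ bit 12 → (0x745cfe53>>12)&0x3f = 0xf
flags:3 @ bit 18 → (0x745cfe53>>18)&0x7 = 0x7
err:11 @ bit 21 → (0x745cfe53>>21)&0x7ff = 0x3a2  ←

930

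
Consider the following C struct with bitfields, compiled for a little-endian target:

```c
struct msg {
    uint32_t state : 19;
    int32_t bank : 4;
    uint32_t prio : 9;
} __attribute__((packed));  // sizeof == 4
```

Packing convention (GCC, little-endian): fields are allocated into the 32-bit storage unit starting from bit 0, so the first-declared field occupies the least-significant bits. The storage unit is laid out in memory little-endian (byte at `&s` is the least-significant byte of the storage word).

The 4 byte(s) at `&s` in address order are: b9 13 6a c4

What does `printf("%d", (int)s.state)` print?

136121

[0]=0xb9 [1]=0x13 [2]=0x6a [3]=0xc4 (little-endian) → word 0xc46a13b9
state [0+:19] = (word>>0) & 0x7ffff = 136121  ←
bank [19+:4] = (word>>19) & 0xf = 13
prio [23+:9] = (word>>23) & 0x1ff = 392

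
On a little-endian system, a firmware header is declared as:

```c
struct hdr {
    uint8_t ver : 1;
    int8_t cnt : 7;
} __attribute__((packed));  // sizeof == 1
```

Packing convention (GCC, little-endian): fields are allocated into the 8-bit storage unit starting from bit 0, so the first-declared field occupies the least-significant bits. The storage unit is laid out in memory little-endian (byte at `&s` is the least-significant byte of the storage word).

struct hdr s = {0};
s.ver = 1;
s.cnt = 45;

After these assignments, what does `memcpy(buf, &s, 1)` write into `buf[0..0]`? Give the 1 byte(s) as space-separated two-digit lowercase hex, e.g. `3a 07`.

[0+:1] ver=1 & 0x1 = 0x1; word=0x01
[1+:7] cnt=45 & 0x7f = 0x2d; word=0x5b
word = 0x5b → little-endian bytes:
  [0]=0x5b

5b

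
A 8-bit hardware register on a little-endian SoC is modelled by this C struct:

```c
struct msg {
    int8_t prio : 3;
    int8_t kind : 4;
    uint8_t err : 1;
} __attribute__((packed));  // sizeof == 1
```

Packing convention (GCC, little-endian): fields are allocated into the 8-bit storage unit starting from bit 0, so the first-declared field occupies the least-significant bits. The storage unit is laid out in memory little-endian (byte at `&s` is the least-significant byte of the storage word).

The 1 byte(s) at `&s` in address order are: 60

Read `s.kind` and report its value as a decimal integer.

[0]=0x60 (little-endian) → word 0x60
prio:3 @ bit 0 → (0x60>>0)&0x7 = 0x0
kind:4 @ bit 3 → (0x60>>3)&0xf = 0xc  ←
err:1 @ bit 7 → (0x60>>7)&0x1 = 0x0
kind signed 4b, MSB=1: 12 - 16 = -4

-4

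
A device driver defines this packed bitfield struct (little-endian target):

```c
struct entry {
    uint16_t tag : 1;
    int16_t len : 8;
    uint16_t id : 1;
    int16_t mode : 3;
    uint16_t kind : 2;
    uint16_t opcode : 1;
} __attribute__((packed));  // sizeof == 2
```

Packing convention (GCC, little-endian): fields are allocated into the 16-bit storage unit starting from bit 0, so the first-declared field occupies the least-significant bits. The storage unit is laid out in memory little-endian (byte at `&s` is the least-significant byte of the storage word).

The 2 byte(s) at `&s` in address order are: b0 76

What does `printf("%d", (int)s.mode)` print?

[0]=0xb0 [1]=0x76 (little-endian) → word 0x76b0
tag:1 @ bit 0 → (0x76b0>>0)&0x1 = 0x0
len:8 @ bit 1 → (0x76b0>>1)&0xff = 0x58
id:1 @ bit 9 → (0x76b0>>9)&0x1 = 0x1
mode:3 @ bit 10 → (0x76b0>>10)&0x7 = 0x5  ←
kind:2 @ bit 13 → (0x76b0>>13)&0x3 = 0x3
opcode:1 @ bit 15 → (0x76b0>>15)&0x1 = 0x0
mode signed 3b, MSB=1: 5 - 8 = -3

-3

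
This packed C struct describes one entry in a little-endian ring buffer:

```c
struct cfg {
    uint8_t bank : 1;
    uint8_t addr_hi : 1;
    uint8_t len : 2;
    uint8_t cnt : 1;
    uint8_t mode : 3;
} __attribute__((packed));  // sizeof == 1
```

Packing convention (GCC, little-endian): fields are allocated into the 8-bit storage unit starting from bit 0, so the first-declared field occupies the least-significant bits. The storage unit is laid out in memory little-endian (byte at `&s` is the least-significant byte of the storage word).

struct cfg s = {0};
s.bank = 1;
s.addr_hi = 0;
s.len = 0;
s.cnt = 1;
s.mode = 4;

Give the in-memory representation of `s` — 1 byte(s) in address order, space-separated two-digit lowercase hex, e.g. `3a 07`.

91

[0+:1] bank=1 & 0x1 = 0x1; word=0x01
[1+:1] addr_hi=0 & 0x1 = 0x0; word=0x01
[2+:2] len=0 & 0x3 = 0x0; word=0x01
[4+:1] cnt=1 & 0x1 = 0x1; word=0x11
[5+:3] mode=4 & 0x7 = 0x4; word=0x91
word = 0x91 → little-endian bytes:
  [0]=0x91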